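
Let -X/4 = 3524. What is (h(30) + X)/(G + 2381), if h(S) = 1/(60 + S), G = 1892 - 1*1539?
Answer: -1268639/246060 ≈ -5.1558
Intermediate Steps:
G = 353 (G = 1892 - 1539 = 353)
X = -14096 (X = -4*3524 = -14096)
(h(30) + X)/(G + 2381) = (1/(60 + 30) - 14096)/(353 + 2381) = (1/90 - 14096)/2734 = (1/90 - 14096)*(1/2734) = -1268639/90*1/2734 = -1268639/246060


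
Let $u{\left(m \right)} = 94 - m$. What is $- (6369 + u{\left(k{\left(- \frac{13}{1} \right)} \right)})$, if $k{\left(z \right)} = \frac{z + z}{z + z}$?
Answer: $-6462$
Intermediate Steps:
$k{\left(z \right)} = 1$ ($k{\left(z \right)} = \frac{2 z}{2 z} = 2 z \frac{1}{2 z} = 1$)
$- (6369 + u{\left(k{\left(- \frac{13}{1} \right)} \right)}) = - (6369 + \left(94 - 1\right)) = - (6369 + 93) = \left(-1\right) 6462 = -6462$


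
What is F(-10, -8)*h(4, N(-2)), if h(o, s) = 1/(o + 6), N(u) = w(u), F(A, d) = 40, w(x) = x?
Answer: 4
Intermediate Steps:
N(u) = u
h(o, s) = 1/(6 + o)
F(-10, -8)*h(4, N(-2)) = 40/(6 + 4) = 40/10 = 40*(⅒) = 4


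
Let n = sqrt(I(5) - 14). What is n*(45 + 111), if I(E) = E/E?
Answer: 156*I*sqrt(13) ≈ 562.47*I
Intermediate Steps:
I(E) = 1
n = I*sqrt(13) (n = sqrt(1 - 14) = sqrt(-13) = I*sqrt(13) ≈ 3.6056*I)
n*(45 + 111) = (I*sqrt(13))*(45 + 111) = (I*sqrt(13))*156 = 156*I*sqrt(13)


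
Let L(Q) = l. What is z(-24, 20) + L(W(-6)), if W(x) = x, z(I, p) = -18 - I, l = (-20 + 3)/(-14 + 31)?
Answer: 5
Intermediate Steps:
l = -1 (l = -17/17 = -17*1/17 = -1)
L(Q) = -1
z(-24, 20) + L(W(-6)) = (-18 - 1*(-24)) - 1 = (-18 + 24) - 1 = 6 - 1 = 5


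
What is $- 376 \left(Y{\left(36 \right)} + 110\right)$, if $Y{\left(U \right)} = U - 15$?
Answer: $-49256$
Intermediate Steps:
$Y{\left(U \right)} = -15 + U$
$- 376 \left(Y{\left(36 \right)} + 110\right) = - 376 \left(\left(-15 + 36\right) + 110\right) = - 376 \left(21 + 110\right) = \left(-376\right) 131 = -49256$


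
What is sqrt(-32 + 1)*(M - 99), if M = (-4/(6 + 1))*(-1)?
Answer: -689*I*sqrt(31)/7 ≈ -548.03*I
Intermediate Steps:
M = 4/7 (M = (-4/7)*(-1) = ((1/7)*(-4))*(-1) = -4/7*(-1) = 4/7 ≈ 0.57143)
sqrt(-32 + 1)*(M - 99) = sqrt(-32 + 1)*(4/7 - 99) = sqrt(-31)*(-689/7) = (I*sqrt(31))*(-689/7) = -689*I*sqrt(31)/7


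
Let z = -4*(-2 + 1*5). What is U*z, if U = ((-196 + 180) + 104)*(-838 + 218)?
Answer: 654720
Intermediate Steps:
z = -12 (z = -4*(-2 + 5) = -4*3 = -12)
U = -54560 (U = (-16 + 104)*(-620) = 88*(-620) = -54560)
U*z = -54560*(-12) = 654720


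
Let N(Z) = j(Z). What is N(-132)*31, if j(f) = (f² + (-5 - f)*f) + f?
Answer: 16368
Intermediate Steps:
j(f) = f + f² + f*(-5 - f) (j(f) = (f² + f*(-5 - f)) + f = f + f² + f*(-5 - f))
N(Z) = -4*Z
N(-132)*31 = -4*(-132)*31 = 528*31 = 16368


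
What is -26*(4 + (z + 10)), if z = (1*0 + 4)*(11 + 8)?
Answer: -2340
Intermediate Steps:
z = 76 (z = (0 + 4)*19 = 4*19 = 76)
-26*(4 + (z + 10)) = -26*(4 + (76 + 10)) = -26*(4 + 86) = -26*90 = -2340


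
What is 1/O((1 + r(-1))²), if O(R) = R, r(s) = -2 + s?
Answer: ¼ ≈ 0.25000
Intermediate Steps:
1/O((1 + r(-1))²) = 1/((1 + (-2 - 1))²) = 1/((1 - 3)²) = 1/((-2)²) = 1/4 = ¼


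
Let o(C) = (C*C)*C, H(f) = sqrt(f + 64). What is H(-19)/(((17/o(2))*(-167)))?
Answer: -24*sqrt(5)/2839 ≈ -0.018903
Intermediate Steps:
H(f) = sqrt(64 + f)
o(C) = C**3 (o(C) = C**2*C = C**3)
H(-19)/(((17/o(2))*(-167))) = sqrt(64 - 19)/(((17/(2**3))*(-167))) = sqrt(45)/(((17/8)*(-167))) = (3*sqrt(5))/(((17*(1/8))*(-167))) = (3*sqrt(5))/(((17/8)*(-167))) = (3*sqrt(5))/(-2839/8) = (3*sqrt(5))*(-8/2839) = -24*sqrt(5)/2839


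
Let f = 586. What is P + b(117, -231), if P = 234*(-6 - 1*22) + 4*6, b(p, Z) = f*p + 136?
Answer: 62170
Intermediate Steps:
b(p, Z) = 136 + 586*p (b(p, Z) = 586*p + 136 = 136 + 586*p)
P = -6528 (P = 234*(-6 - 22) + 24 = 234*(-28) + 24 = -6552 + 24 = -6528)
P + b(117, -231) = -6528 + (136 + 586*117) = -6528 + (136 + 68562) = -6528 + 68698 = 62170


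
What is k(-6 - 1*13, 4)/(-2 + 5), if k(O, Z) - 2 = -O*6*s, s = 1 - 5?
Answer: -454/3 ≈ -151.33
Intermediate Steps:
s = -4
k(O, Z) = 2 + 24*O (k(O, Z) = 2 - O*6*(-4) = 2 - 6*O*(-4) = 2 - (-24)*O = 2 + 24*O)
k(-6 - 1*13, 4)/(-2 + 5) = (2 + 24*(-6 - 1*13))/(-2 + 5) = (2 + 24*(-6 - 13))/3 = (2 + 24*(-19))*(⅓) = (2 - 456)*(⅓) = -454*⅓ = -454/3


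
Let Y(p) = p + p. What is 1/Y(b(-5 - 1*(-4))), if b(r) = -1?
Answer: -1/2 ≈ -0.50000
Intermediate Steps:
Y(p) = 2*p
1/Y(b(-5 - 1*(-4))) = 1/(2*(-1)) = 1/(-2) = -1/2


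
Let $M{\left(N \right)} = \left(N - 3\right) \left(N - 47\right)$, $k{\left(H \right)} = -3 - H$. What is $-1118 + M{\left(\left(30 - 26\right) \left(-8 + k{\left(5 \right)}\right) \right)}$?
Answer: $6319$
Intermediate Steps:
$M{\left(N \right)} = \left(-47 + N\right) \left(-3 + N\right)$ ($M{\left(N \right)} = \left(-3 + N\right) \left(N - 47\right) = \left(-3 + N\right) \left(-47 + N\right) = \left(-47 + N\right) \left(-3 + N\right)$)
$-1118 + M{\left(\left(30 - 26\right) \left(-8 + k{\left(5 \right)}\right) \right)} = -1118 + \left(141 + \left(\left(30 - 26\right) \left(-8 - 8\right)\right)^{2} - 50 \left(30 - 26\right) \left(-8 - 8\right)\right) = -1118 + \left(141 + \left(4 \left(-8 - 8\right)\right)^{2} - 50 \cdot 4 \left(-8 - 8\right)\right) = -1118 + \left(141 + \left(4 \left(-16\right)\right)^{2} - 50 \cdot 4 \left(-16\right)\right) = -1118 + \left(141 + \left(-64\right)^{2} - -3200\right) = -1118 + \left(141 + 4096 + 3200\right) = -1118 + 7437 = 6319$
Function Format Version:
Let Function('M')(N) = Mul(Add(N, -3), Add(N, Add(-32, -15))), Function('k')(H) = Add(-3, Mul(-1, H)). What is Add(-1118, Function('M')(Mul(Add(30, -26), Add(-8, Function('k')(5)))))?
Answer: 6319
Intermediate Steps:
Function('M')(N) = Mul(Add(-47, N), Add(-3, N)) (Function('M')(N) = Mul(Add(-3, N), Add(N, -47)) = Mul(Add(-3, N), Add(-47, N)) = Mul(Add(-47, N), Add(-3, N)))
Add(-1118, Function('M')(Mul(Add(30, -26), Add(-8, Function('k')(5))))) = Add(-1118, Add(141, Pow(Mul(Add(30, -26), Add(-8, Add(-3, Mul(-1, 5)))), 2), Mul(-50, Mul(Add(30, -26), Add(-8, Add(-3, Mul(-1, 5))))))) = Add(-1118, Add(141, Pow(Mul(4, Add(-8, Add(-3, -5))), 2), Mul(-50, Mul(4, Add(-8, Add(-3, -5)))))) = Add(-1118, Add(141, Pow(Mul(4, Add(-8, -8)), 2), Mul(-50, Mul(4, Add(-8, -8))))) = Add(-1118, Add(141, Pow(Mul(4, -16), 2), Mul(-50, Mul(4, -16)))) = Add(-1118, Add(141, Pow(-64, 2), Mul(-50, -64))) = Add(-1118, Add(141, 4096, 3200)) = Add(-1118, 7437) = 6319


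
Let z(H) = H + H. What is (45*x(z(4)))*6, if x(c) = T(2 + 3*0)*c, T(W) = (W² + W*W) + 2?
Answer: 21600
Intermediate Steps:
T(W) = 2 + 2*W² (T(W) = (W² + W²) + 2 = 2*W² + 2 = 2 + 2*W²)
z(H) = 2*H
x(c) = 10*c (x(c) = (2 + 2*(2 + 3*0)²)*c = (2 + 2*(2 + 0)²)*c = (2 + 2*2²)*c = (2 + 2*4)*c = (2 + 8)*c = 10*c)
(45*x(z(4)))*6 = (45*(10*(2*4)))*6 = (45*(10*8))*6 = (45*80)*6 = 3600*6 = 21600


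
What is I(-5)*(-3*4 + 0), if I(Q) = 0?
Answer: 0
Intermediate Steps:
I(-5)*(-3*4 + 0) = 0*(-3*4 + 0) = 0*(-12 + 0) = 0*(-12) = 0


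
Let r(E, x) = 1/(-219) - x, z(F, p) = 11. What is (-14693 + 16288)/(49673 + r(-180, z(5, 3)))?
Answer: 349305/10875977 ≈ 0.032117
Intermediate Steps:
r(E, x) = -1/219 - x
(-14693 + 16288)/(49673 + r(-180, z(5, 3))) = (-14693 + 16288)/(49673 + (-1/219 - 1*11)) = 1595/(49673 + (-1/219 - 11)) = 1595/(49673 - 2410/219) = 1595/(10875977/219) = 1595*(219/10875977) = 349305/10875977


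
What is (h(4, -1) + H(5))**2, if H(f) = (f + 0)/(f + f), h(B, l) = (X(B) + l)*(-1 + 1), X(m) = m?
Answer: 1/4 ≈ 0.25000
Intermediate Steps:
h(B, l) = 0 (h(B, l) = (B + l)*(-1 + 1) = (B + l)*0 = 0)
H(f) = 1/2 (H(f) = f/((2*f)) = f*(1/(2*f)) = 1/2)
(h(4, -1) + H(5))**2 = (0 + 1/2)**2 = (1/2)**2 = 1/4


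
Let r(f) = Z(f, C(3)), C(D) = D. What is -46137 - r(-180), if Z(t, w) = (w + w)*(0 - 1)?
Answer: -46131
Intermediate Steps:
Z(t, w) = -2*w (Z(t, w) = (2*w)*(-1) = -2*w)
r(f) = -6 (r(f) = -2*3 = -6)
-46137 - r(-180) = -46137 - 1*(-6) = -46137 + 6 = -46131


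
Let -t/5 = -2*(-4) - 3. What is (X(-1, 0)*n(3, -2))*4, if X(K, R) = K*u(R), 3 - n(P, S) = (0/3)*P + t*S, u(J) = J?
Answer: 0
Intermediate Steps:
t = -25 (t = -5*(-2*(-4) - 3) = -5*(8 - 3) = -5*5 = -25)
n(P, S) = 3 + 25*S (n(P, S) = 3 - ((0/3)*P - 25*S) = 3 - ((0*(1/3))*P - 25*S) = 3 - (0*P - 25*S) = 3 - (0 - 25*S) = 3 - (-25)*S = 3 + 25*S)
X(K, R) = K*R
(X(-1, 0)*n(3, -2))*4 = ((-1*0)*(3 + 25*(-2)))*4 = (0*(3 - 50))*4 = (0*(-47))*4 = 0*4 = 0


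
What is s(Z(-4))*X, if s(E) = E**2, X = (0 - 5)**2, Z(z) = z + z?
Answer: 1600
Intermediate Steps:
Z(z) = 2*z
X = 25 (X = (-5)**2 = 25)
s(Z(-4))*X = (2*(-4))**2*25 = (-8)**2*25 = 64*25 = 1600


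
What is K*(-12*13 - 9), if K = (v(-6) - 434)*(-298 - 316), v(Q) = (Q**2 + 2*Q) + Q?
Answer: -42144960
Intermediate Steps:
v(Q) = Q**2 + 3*Q
K = 255424 (K = (-6*(3 - 6) - 434)*(-298 - 316) = (-6*(-3) - 434)*(-614) = (18 - 434)*(-614) = -416*(-614) = 255424)
K*(-12*13 - 9) = 255424*(-12*13 - 9) = 255424*(-156 - 9) = 255424*(-165) = -42144960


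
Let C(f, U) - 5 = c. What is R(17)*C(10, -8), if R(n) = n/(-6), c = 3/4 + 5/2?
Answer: -187/8 ≈ -23.375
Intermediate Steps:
c = 13/4 (c = 3*(1/4) + 5*(1/2) = 3/4 + 5/2 = 13/4 ≈ 3.2500)
R(n) = -n/6 (R(n) = n*(-1/6) = -n/6)
C(f, U) = 33/4 (C(f, U) = 5 + 13/4 = 33/4)
R(17)*C(10, -8) = -1/6*17*(33/4) = -17/6*33/4 = -187/8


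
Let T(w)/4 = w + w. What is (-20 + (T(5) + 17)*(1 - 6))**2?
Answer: 93025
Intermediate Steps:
T(w) = 8*w (T(w) = 4*(w + w) = 4*(2*w) = 8*w)
(-20 + (T(5) + 17)*(1 - 6))**2 = (-20 + (8*5 + 17)*(1 - 6))**2 = (-20 + (40 + 17)*(-5))**2 = (-20 + 57*(-5))**2 = (-20 - 285)**2 = (-305)**2 = 93025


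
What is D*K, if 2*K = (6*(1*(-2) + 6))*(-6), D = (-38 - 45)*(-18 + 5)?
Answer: -77688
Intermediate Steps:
D = 1079 (D = -83*(-13) = 1079)
K = -72 (K = ((6*(1*(-2) + 6))*(-6))/2 = ((6*(-2 + 6))*(-6))/2 = ((6*4)*(-6))/2 = (24*(-6))/2 = (½)*(-144) = -72)
D*K = 1079*(-72) = -77688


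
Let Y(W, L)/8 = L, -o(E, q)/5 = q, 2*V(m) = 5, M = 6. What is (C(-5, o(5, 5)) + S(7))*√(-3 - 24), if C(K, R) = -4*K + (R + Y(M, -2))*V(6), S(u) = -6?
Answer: -531*I*√3/2 ≈ -459.86*I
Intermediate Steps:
V(m) = 5/2 (V(m) = (½)*5 = 5/2)
o(E, q) = -5*q
Y(W, L) = 8*L
C(K, R) = -40 - 4*K + 5*R/2 (C(K, R) = -4*K + (R + 8*(-2))*(5/2) = -4*K + (R - 16)*(5/2) = -4*K + (-16 + R)*(5/2) = -4*K + (-40 + 5*R/2) = -40 - 4*K + 5*R/2)
(C(-5, o(5, 5)) + S(7))*√(-3 - 24) = ((-40 - 4*(-5) + 5*(-5*5)/2) - 6)*√(-3 - 24) = ((-40 + 20 + (5/2)*(-25)) - 6)*√(-27) = ((-40 + 20 - 125/2) - 6)*(3*I*√3) = (-165/2 - 6)*(3*I*√3) = -531*I*√3/2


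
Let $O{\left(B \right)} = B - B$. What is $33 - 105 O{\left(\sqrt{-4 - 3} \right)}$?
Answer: $33$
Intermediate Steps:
$O{\left(B \right)} = 0$
$33 - 105 O{\left(\sqrt{-4 - 3} \right)} = 33 - 0 = 33 + 0 = 33$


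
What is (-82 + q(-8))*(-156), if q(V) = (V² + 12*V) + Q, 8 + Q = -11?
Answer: 20748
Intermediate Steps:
Q = -19 (Q = -8 - 11 = -19)
q(V) = -19 + V² + 12*V (q(V) = (V² + 12*V) - 19 = -19 + V² + 12*V)
(-82 + q(-8))*(-156) = (-82 + (-19 + (-8)² + 12*(-8)))*(-156) = (-82 + (-19 + 64 - 96))*(-156) = (-82 - 51)*(-156) = -133*(-156) = 20748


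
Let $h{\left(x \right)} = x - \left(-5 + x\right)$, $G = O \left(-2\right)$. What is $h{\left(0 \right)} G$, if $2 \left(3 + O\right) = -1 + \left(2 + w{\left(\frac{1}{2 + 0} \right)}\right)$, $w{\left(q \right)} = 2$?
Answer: $15$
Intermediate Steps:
$O = - \frac{3}{2}$ ($O = -3 + \frac{-1 + \left(2 + 2\right)}{2} = -3 + \frac{-1 + 4}{2} = -3 + \frac{1}{2} \cdot 3 = -3 + \frac{3}{2} = - \frac{3}{2} \approx -1.5$)
$G = 3$ ($G = \left(- \frac{3}{2}\right) \left(-2\right) = 3$)
$h{\left(x \right)} = 5$
$h{\left(0 \right)} G = 5 \cdot 3 = 15$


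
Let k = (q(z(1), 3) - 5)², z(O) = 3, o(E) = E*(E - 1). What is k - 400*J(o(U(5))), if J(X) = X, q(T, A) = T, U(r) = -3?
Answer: -4796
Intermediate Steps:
o(E) = E*(-1 + E)
k = 4 (k = (3 - 5)² = (-2)² = 4)
k - 400*J(o(U(5))) = 4 - (-1200)*(-1 - 3) = 4 - (-1200)*(-4) = 4 - 400*12 = 4 - 4800 = -4796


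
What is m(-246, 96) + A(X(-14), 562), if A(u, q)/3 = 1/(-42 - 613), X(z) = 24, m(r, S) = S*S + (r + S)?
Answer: 5938227/655 ≈ 9066.0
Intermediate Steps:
m(r, S) = S + r + S² (m(r, S) = S² + (S + r) = S + r + S²)
A(u, q) = -3/655 (A(u, q) = 3/(-42 - 613) = 3/(-655) = 3*(-1/655) = -3/655)
m(-246, 96) + A(X(-14), 562) = (96 - 246 + 96²) - 3/655 = (96 - 246 + 9216) - 3/655 = 9066 - 3/655 = 5938227/655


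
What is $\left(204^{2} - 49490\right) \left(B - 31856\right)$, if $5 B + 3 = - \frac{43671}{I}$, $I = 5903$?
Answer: $\frac{1480770613256}{5903} \approx 2.5085 \cdot 10^{8}$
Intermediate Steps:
$B = - \frac{12276}{5903}$ ($B = - \frac{3}{5} + \frac{\left(-43671\right) \frac{1}{5903}}{5} = - \frac{3}{5} + \frac{1}{5} \left(- \frac{43671}{5903}\right) = - \frac{3}{5} - \frac{43671}{29515} = - \frac{12276}{5903} \approx -2.0796$)
$\left(204^{2} - 49490\right) \left(B - 31856\right) = \left(204^{2} - 49490\right) \left(- \frac{12276}{5903} - 31856\right) = \left(41616 - 49490\right) \left(- \frac{188058244}{5903}\right) = \left(-7874\right) \left(- \frac{188058244}{5903}\right) = \frac{1480770613256}{5903}$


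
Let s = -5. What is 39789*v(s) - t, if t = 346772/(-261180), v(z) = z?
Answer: -12990027082/65295 ≈ -1.9894e+5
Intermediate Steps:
t = -86693/65295 (t = 346772*(-1/261180) = -86693/65295 ≈ -1.3277)
39789*v(s) - t = 39789*(-5) - 1*(-86693/65295) = -198945 + 86693/65295 = -12990027082/65295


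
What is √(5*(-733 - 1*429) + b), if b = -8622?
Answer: 4*I*√902 ≈ 120.13*I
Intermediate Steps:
√(5*(-733 - 1*429) + b) = √(5*(-733 - 1*429) - 8622) = √(5*(-733 - 429) - 8622) = √(5*(-1162) - 8622) = √(-5810 - 8622) = √(-14432) = 4*I*√902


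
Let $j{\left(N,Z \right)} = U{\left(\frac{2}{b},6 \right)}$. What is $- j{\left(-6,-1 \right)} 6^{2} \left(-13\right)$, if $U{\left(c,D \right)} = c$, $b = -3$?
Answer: $-312$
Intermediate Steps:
$j{\left(N,Z \right)} = - \frac{2}{3}$ ($j{\left(N,Z \right)} = \frac{2}{-3} = 2 \left(- \frac{1}{3}\right) = - \frac{2}{3}$)
$- j{\left(-6,-1 \right)} 6^{2} \left(-13\right) = \left(-1\right) \left(- \frac{2}{3}\right) 6^{2} \left(-13\right) = \frac{2}{3} \cdot 36 \left(-13\right) = 24 \left(-13\right) = -312$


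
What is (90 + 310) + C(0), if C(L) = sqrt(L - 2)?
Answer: 400 + I*sqrt(2) ≈ 400.0 + 1.4142*I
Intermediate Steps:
C(L) = sqrt(-2 + L)
(90 + 310) + C(0) = (90 + 310) + sqrt(-2 + 0) = 400 + sqrt(-2) = 400 + I*sqrt(2)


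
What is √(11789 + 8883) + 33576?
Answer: 33576 + 8*√323 ≈ 33720.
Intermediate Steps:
√(11789 + 8883) + 33576 = √20672 + 33576 = 8*√323 + 33576 = 33576 + 8*√323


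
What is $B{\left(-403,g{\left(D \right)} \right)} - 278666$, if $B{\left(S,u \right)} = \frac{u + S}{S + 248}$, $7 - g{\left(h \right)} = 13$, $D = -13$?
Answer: $- \frac{43192821}{155} \approx -2.7866 \cdot 10^{5}$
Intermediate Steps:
$g{\left(h \right)} = -6$ ($g{\left(h \right)} = 7 - 13 = -6$)
$B{\left(S,u \right)} = \frac{S + u}{248 + S}$
$B{\left(-403,g{\left(D \right)} \right)} - 278666 = \frac{-403 - 6}{248 - 403} - 278666 = \frac{1}{-155} \left(-409\right) - 278666 = \left(- \frac{1}{155}\right) \left(-409\right) - 278666 = \frac{409}{155} - 278666 = - \frac{43192821}{155}$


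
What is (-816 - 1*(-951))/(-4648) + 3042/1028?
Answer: 3500109/1194536 ≈ 2.9301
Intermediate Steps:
(-816 - 1*(-951))/(-4648) + 3042/1028 = (-816 + 951)*(-1/4648) + 3042*(1/1028) = 135*(-1/4648) + 1521/514 = -135/4648 + 1521/514 = 3500109/1194536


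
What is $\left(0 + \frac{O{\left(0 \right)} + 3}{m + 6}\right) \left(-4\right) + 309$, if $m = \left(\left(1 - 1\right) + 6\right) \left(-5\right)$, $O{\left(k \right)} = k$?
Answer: $\frac{619}{2} \approx 309.5$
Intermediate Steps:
$m = -30$ ($m = \left(\left(1 - 1\right) + 6\right) \left(-5\right) = \left(0 + 6\right) \left(-5\right) = 6 \left(-5\right) = -30$)
$\left(0 + \frac{O{\left(0 \right)} + 3}{m + 6}\right) \left(-4\right) + 309 = \left(0 + \frac{0 + 3}{-30 + 6}\right) \left(-4\right) + 309 = \left(0 + \frac{3}{-24}\right) \left(-4\right) + 309 = \left(0 + 3 \left(- \frac{1}{24}\right)\right) \left(-4\right) + 309 = \left(0 - \frac{1}{8}\right) \left(-4\right) + 309 = \left(- \frac{1}{8}\right) \left(-4\right) + 309 = \frac{1}{2} + 309 = \frac{619}{2}$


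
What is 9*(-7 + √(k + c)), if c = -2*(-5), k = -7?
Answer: -63 + 9*√3 ≈ -47.412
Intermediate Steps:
c = 10
9*(-7 + √(k + c)) = 9*(-7 + √(-7 + 10)) = 9*(-7 + √3) = -63 + 9*√3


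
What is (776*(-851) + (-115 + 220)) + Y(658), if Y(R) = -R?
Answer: -660929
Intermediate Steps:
(776*(-851) + (-115 + 220)) + Y(658) = (776*(-851) + (-115 + 220)) - 1*658 = (-660376 + 105) - 658 = -660271 - 658 = -660929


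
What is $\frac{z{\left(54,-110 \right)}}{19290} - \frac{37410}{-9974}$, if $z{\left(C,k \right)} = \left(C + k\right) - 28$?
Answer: $\frac{60066757}{16033205} \approx 3.7464$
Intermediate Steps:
$z{\left(C,k \right)} = -28 + C + k$
$\frac{z{\left(54,-110 \right)}}{19290} - \frac{37410}{-9974} = \frac{-28 + 54 - 110}{19290} - \frac{37410}{-9974} = \left(-84\right) \frac{1}{19290} - - \frac{18705}{4987} = - \frac{14}{3215} + \frac{18705}{4987} = \frac{60066757}{16033205}$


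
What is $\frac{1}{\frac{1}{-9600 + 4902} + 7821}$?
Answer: $\frac{4698}{36743057} \approx 0.00012786$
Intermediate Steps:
$\frac{1}{\frac{1}{-9600 + 4902} + 7821} = \frac{1}{\frac{1}{-4698} + 7821} = \frac{1}{- \frac{1}{4698} + 7821} = \frac{1}{\frac{36743057}{4698}} = \frac{4698}{36743057}$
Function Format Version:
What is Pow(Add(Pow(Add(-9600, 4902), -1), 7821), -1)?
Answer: Rational(4698, 36743057) ≈ 0.00012786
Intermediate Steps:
Pow(Add(Pow(Add(-9600, 4902), -1), 7821), -1) = Pow(Add(Pow(-4698, -1), 7821), -1) = Pow(Add(Rational(-1, 4698), 7821), -1) = Pow(Rational(36743057, 4698), -1) = Rational(4698, 36743057)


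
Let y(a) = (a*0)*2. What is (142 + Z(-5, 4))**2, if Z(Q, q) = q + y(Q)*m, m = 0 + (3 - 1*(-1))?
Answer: 21316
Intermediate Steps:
y(a) = 0 (y(a) = 0*2 = 0)
m = 4 (m = 0 + (3 + 1) = 0 + 4 = 4)
Z(Q, q) = q (Z(Q, q) = q + 0*4 = q + 0 = q)
(142 + Z(-5, 4))**2 = (142 + 4)**2 = 146**2 = 21316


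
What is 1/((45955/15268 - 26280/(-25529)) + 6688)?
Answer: 389776772/2608401479371 ≈ 0.00014943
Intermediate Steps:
1/((45955/15268 - 26280/(-25529)) + 6688) = 1/((45955*(1/15268) - 26280*(-1/25529)) + 6688) = 1/((45955/15268 + 26280/25529) + 6688) = 1/(1574428235/389776772 + 6688) = 1/(2608401479371/389776772) = 389776772/2608401479371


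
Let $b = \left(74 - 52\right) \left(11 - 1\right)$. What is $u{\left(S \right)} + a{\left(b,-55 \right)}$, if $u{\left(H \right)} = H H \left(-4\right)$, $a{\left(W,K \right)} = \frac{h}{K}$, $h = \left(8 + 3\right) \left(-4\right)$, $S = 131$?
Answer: $- \frac{343216}{5} \approx -68643.0$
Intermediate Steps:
$b = 220$ ($b = 22 \cdot 10 = 220$)
$h = -44$ ($h = 11 \left(-4\right) = -44$)
$a{\left(W,K \right)} = - \frac{44}{K}$
$u{\left(H \right)} = - 4 H^{2}$ ($u{\left(H \right)} = H^{2} \left(-4\right) = - 4 H^{2}$)
$u{\left(S \right)} + a{\left(b,-55 \right)} = - 4 \cdot 131^{2} - \frac{44}{-55} = \left(-4\right) 17161 - - \frac{4}{5} = -68644 + \frac{4}{5} = - \frac{343216}{5}$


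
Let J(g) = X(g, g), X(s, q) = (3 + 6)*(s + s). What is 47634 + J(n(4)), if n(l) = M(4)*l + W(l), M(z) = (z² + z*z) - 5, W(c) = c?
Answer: 49650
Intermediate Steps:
X(s, q) = 18*s (X(s, q) = 9*(2*s) = 18*s)
M(z) = -5 + 2*z² (M(z) = (z² + z²) - 5 = 2*z² - 5 = -5 + 2*z²)
n(l) = 28*l (n(l) = (-5 + 2*4²)*l + l = (-5 + 2*16)*l + l = (-5 + 32)*l + l = 27*l + l = 28*l)
J(g) = 18*g
47634 + J(n(4)) = 47634 + 18*(28*4) = 47634 + 18*112 = 47634 + 2016 = 49650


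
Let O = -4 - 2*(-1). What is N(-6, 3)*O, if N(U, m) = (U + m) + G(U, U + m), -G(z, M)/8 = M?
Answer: -42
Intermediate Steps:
G(z, M) = -8*M
N(U, m) = -7*U - 7*m (N(U, m) = (U + m) - 8*(U + m) = (U + m) + (-8*U - 8*m) = -7*U - 7*m)
O = -2 (O = -4 + 2 = -2)
N(-6, 3)*O = (-7*(-6) - 7*3)*(-2) = (42 - 21)*(-2) = 21*(-2) = -42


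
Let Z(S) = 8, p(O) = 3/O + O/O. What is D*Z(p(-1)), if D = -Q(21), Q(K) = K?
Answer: -168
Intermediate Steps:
p(O) = 1 + 3/O (p(O) = 3/O + 1 = 1 + 3/O)
D = -21 (D = -1*21 = -21)
D*Z(p(-1)) = -21*8 = -168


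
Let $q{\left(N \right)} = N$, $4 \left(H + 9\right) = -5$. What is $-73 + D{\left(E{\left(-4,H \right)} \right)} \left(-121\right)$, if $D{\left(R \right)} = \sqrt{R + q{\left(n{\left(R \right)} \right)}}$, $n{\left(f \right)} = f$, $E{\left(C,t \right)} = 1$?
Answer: $-73 - 121 \sqrt{2} \approx -244.12$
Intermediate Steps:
$H = - \frac{41}{4}$ ($H = -9 + \frac{1}{4} \left(-5\right) = -9 - \frac{5}{4} = - \frac{41}{4} \approx -10.25$)
$D{\left(R \right)} = \sqrt{2} \sqrt{R}$ ($D{\left(R \right)} = \sqrt{R + R} = \sqrt{2 R} = \sqrt{2} \sqrt{R}$)
$-73 + D{\left(E{\left(-4,H \right)} \right)} \left(-121\right) = -73 + \sqrt{2} \sqrt{1} \left(-121\right) = -73 + \sqrt{2} \cdot 1 \left(-121\right) = -73 + \sqrt{2} \left(-121\right) = -73 - 121 \sqrt{2}$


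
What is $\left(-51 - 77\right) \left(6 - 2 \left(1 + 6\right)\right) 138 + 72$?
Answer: $141384$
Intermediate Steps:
$\left(-51 - 77\right) \left(6 - 2 \left(1 + 6\right)\right) 138 + 72 = - 128 \left(6 - 14\right) 138 + 72 = \left(-128\right) \left(-8\right) 138 + 72 = 1024 \cdot 138 + 72 = 141312 + 72 = 141384$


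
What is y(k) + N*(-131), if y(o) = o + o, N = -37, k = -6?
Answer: 4835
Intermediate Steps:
y(o) = 2*o
y(k) + N*(-131) = 2*(-6) - 37*(-131) = -12 + 4847 = 4835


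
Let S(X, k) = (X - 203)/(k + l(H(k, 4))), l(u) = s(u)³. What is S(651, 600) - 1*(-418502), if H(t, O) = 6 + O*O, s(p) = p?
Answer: 294206934/703 ≈ 4.1850e+5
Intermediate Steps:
H(t, O) = 6 + O²
l(u) = u³
S(X, k) = (-203 + X)/(10648 + k) (S(X, k) = (X - 203)/(k + (6 + 4²)³) = (-203 + X)/(k + (6 + 16)³) = (-203 + X)/(k + 22³) = (-203 + X)/(k + 10648) = (-203 + X)/(10648 + k))
S(651, 600) - 1*(-418502) = (-203 + 651)/(10648 + 600) - 1*(-418502) = 448/11248 + 418502 = (1/11248)*448 + 418502 = 28/703 + 418502 = 294206934/703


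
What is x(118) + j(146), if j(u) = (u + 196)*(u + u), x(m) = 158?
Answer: 100022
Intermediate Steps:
j(u) = 2*u*(196 + u) (j(u) = (196 + u)*(2*u) = 2*u*(196 + u))
x(118) + j(146) = 158 + 2*146*(196 + 146) = 158 + 2*146*342 = 158 + 99864 = 100022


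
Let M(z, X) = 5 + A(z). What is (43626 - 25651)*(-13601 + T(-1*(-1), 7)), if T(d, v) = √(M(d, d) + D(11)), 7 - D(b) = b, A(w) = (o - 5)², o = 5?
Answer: -244460000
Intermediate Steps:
A(w) = 0 (A(w) = (5 - 5)² = 0² = 0)
D(b) = 7 - b
M(z, X) = 5 (M(z, X) = 5 + 0 = 5)
T(d, v) = 1 (T(d, v) = √(5 + (7 - 1*11)) = √(5 + (7 - 11)) = √(5 - 4) = √1 = 1)
(43626 - 25651)*(-13601 + T(-1*(-1), 7)) = (43626 - 25651)*(-13601 + 1) = 17975*(-13600) = -244460000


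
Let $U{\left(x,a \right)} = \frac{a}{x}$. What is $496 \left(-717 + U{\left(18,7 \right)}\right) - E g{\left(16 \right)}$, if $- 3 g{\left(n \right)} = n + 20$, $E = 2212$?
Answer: $- \frac{2960056}{9} \approx -3.289 \cdot 10^{5}$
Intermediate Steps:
$g{\left(n \right)} = - \frac{20}{3} - \frac{n}{3}$ ($g{\left(n \right)} = - \frac{n + 20}{3} = - \frac{20 + n}{3} = - \frac{20}{3} - \frac{n}{3}$)
$496 \left(-717 + U{\left(18,7 \right)}\right) - E g{\left(16 \right)} = 496 \left(-717 + \frac{7}{18}\right) - 2212 \left(- \frac{20}{3} - \frac{16}{3}\right) = 496 \left(-717 + 7 \cdot \frac{1}{18}\right) - 2212 \left(- \frac{20}{3} - \frac{16}{3}\right) = 496 \left(-717 + \frac{7}{18}\right) - 2212 \left(-12\right) = 496 \left(- \frac{12899}{18}\right) - -26544 = - \frac{3198952}{9} + 26544 = - \frac{2960056}{9}$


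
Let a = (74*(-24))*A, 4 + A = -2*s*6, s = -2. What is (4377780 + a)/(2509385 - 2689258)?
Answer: -228540/9467 ≈ -24.141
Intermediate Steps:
A = 20 (A = -4 - 2*(-2)*6 = -4 + 4*6 = -4 + 24 = 20)
a = -35520 (a = (74*(-24))*20 = -1776*20 = -35520)
(4377780 + a)/(2509385 - 2689258) = (4377780 - 35520)/(2509385 - 2689258) = 4342260/(-179873) = 4342260*(-1/179873) = -228540/9467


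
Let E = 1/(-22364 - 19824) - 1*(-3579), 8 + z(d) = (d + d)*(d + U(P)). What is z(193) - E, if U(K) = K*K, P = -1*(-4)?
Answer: 3252146357/42188 ≈ 77087.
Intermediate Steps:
P = 4
U(K) = K**2
z(d) = -8 + 2*d*(16 + d) (z(d) = -8 + (d + d)*(d + 4**2) = -8 + (2*d)*(d + 16) = -8 + (2*d)*(16 + d) = -8 + 2*d*(16 + d))
E = 150990851/42188 (E = 1/(-42188) + 3579 = -1/42188 + 3579 = 150990851/42188 ≈ 3579.0)
z(193) - E = (-8 + 2*193**2 + 32*193) - 1*150990851/42188 = (-8 + 2*37249 + 6176) - 150990851/42188 = (-8 + 74498 + 6176) - 150990851/42188 = 80666 - 150990851/42188 = 3252146357/42188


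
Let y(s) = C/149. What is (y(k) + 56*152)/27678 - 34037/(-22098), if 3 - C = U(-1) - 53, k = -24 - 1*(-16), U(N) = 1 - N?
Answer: 9355397685/5062924342 ≈ 1.8478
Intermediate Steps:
k = -8 (k = -24 + 16 = -8)
C = 54 (C = 3 - ((1 - 1*(-1)) - 53) = 3 - ((1 + 1) - 53) = 3 - (2 - 53) = 3 - 1*(-51) = 3 + 51 = 54)
y(s) = 54/149
(y(k) + 56*152)/27678 - 34037/(-22098) = (54/149 + 56*152)/27678 - 34037/(-22098) = (54/149 + 8512)*(1/27678) - 34037*(-1/22098) = (1268342/149)*(1/27678) + 34037/22098 = 634171/2062011 + 34037/22098 = 9355397685/5062924342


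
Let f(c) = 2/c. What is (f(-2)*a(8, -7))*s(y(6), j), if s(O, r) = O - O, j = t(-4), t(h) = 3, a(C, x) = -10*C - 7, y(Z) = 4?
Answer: 0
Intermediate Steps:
a(C, x) = -7 - 10*C
j = 3
s(O, r) = 0
(f(-2)*a(8, -7))*s(y(6), j) = ((2/(-2))*(-7 - 10*8))*0 = ((2*(-½))*(-7 - 80))*0 = -1*(-87)*0 = 87*0 = 0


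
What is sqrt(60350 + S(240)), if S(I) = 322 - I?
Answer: 4*sqrt(3777) ≈ 245.83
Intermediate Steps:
sqrt(60350 + S(240)) = sqrt(60350 + (322 - 1*240)) = sqrt(60350 + (322 - 240)) = sqrt(60350 + 82) = sqrt(60432) = 4*sqrt(3777)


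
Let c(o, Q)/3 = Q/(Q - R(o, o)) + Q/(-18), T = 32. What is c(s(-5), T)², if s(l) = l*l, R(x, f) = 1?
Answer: 43264/8649 ≈ 5.0022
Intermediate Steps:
s(l) = l²
c(o, Q) = -Q/6 + 3*Q/(-1 + Q) (c(o, Q) = 3*(Q/(Q - 1*1) + Q/(-18)) = 3*(Q/(Q - 1) + Q*(-1/18)) = 3*(Q/(-1 + Q) - Q/18) = 3*(-Q/18 + Q/(-1 + Q)) = -Q/6 + 3*Q/(-1 + Q))
c(s(-5), T)² = ((⅙)*32*(19 - 1*32)/(-1 + 32))² = ((⅙)*32*(19 - 32)/31)² = ((⅙)*32*(1/31)*(-13))² = (-208/93)² = 43264/8649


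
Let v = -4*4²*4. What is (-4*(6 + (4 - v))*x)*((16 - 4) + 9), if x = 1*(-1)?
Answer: 22344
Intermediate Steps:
x = -1
v = -256 (v = -4*16*4 = -64*4 = -1*256 = -256)
(-4*(6 + (4 - v))*x)*((16 - 4) + 9) = (-4*(6 + (4 - 1*(-256)))*(-1))*((16 - 4) + 9) = (-4*(6 + (4 + 256))*(-1))*(12 + 9) = -4*(6 + 260)*(-1)*21 = -1064*(-1)*21 = -4*(-266)*21 = 1064*21 = 22344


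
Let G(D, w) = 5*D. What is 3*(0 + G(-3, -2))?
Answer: -45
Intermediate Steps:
3*(0 + G(-3, -2)) = 3*(0 + 5*(-3)) = 3*(0 - 15) = 3*(-15) = -45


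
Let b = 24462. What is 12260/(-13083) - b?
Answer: -320048606/13083 ≈ -24463.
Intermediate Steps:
12260/(-13083) - b = 12260/(-13083) - 1*24462 = 12260*(-1/13083) - 24462 = -12260/13083 - 24462 = -320048606/13083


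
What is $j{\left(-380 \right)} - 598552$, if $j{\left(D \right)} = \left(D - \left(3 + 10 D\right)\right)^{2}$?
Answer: $11077337$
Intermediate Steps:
$j{\left(D \right)} = \left(-3 - 9 D\right)^{2}$ ($j{\left(D \right)} = \left(D - \left(3 + 10 D\right)\right)^{2} = \left(-3 - 9 D\right)^{2}$)
$j{\left(-380 \right)} - 598552 = 9 \left(1 + 3 \left(-380\right)\right)^{2} - 598552 = 9 \left(1 - 1140\right)^{2} - 598552 = 9 \left(-1139\right)^{2} - 598552 = 9 \cdot 1297321 - 598552 = 11675889 - 598552 = 11077337$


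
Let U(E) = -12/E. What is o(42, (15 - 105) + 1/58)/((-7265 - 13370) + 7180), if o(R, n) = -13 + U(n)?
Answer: 67151/70221645 ≈ 0.00095627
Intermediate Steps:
o(R, n) = -13 - 12/n
o(42, (15 - 105) + 1/58)/((-7265 - 13370) + 7180) = (-13 - 12/((15 - 105) + 1/58))/((-7265 - 13370) + 7180) = (-13 - 12/(-90 + 1/58))/(-20635 + 7180) = (-13 - 12/(-5219/58))/(-13455) = (-13 - 12*(-58/5219))*(-1/13455) = (-13 + 696/5219)*(-1/13455) = -67151/5219*(-1/13455) = 67151/70221645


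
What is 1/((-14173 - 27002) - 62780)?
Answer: -1/103955 ≈ -9.6195e-6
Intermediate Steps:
1/((-14173 - 27002) - 62780) = 1/(-41175 - 62780) = 1/(-103955) = -1/103955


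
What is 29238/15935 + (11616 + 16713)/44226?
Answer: 83071543/33559110 ≈ 2.4754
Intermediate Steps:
29238/15935 + (11616 + 16713)/44226 = 29238*(1/15935) + 28329*(1/44226) = 29238/15935 + 1349/2106 = 83071543/33559110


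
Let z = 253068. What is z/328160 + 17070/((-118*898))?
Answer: 1325900397/2173321640 ≈ 0.61008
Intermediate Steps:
z/328160 + 17070/((-118*898)) = 253068/328160 + 17070/((-118*898)) = 253068*(1/328160) + 17070/(-105964) = 63267/82040 + 17070*(-1/105964) = 63267/82040 - 8535/52982 = 1325900397/2173321640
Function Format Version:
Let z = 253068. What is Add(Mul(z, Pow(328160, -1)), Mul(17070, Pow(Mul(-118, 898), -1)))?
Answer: Rational(1325900397, 2173321640) ≈ 0.61008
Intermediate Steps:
Add(Mul(z, Pow(328160, -1)), Mul(17070, Pow(Mul(-118, 898), -1))) = Add(Mul(253068, Pow(328160, -1)), Mul(17070, Pow(Mul(-118, 898), -1))) = Add(Mul(253068, Rational(1, 328160)), Mul(17070, Pow(-105964, -1))) = Add(Rational(63267, 82040), Mul(17070, Rational(-1, 105964))) = Add(Rational(63267, 82040), Rational(-8535, 52982)) = Rational(1325900397, 2173321640)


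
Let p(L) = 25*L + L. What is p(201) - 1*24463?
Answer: -19237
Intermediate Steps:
p(L) = 26*L
p(201) - 1*24463 = 26*201 - 1*24463 = 5226 - 24463 = -19237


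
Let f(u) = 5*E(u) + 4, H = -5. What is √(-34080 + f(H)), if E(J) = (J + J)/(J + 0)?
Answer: I*√34066 ≈ 184.57*I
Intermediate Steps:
E(J) = 2 (E(J) = (2*J)/J = 2)
f(u) = 14 (f(u) = 5*2 + 4 = 10 + 4 = 14)
√(-34080 + f(H)) = √(-34080 + 14) = √(-34066) = I*√34066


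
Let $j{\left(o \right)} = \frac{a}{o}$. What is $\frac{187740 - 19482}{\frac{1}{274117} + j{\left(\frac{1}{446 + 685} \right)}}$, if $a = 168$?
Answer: $\frac{46122378186}{52084422937} \approx 0.88553$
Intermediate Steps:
$j{\left(o \right)} = \frac{168}{o}$
$\frac{187740 - 19482}{\frac{1}{274117} + j{\left(\frac{1}{446 + 685} \right)}} = \frac{187740 - 19482}{\frac{1}{274117} + \frac{168}{\frac{1}{446 + 685}}} = \frac{168258}{\frac{1}{274117} + \frac{168}{\frac{1}{1131}}} = \frac{168258}{\frac{1}{274117} + 168 \frac{1}{\frac{1}{1131}}} = \frac{168258}{\frac{1}{274117} + 168 \cdot 1131} = \frac{168258}{\frac{1}{274117} + 190008} = \frac{168258}{\frac{52084422937}{274117}} = 168258 \cdot \frac{274117}{52084422937} = \frac{46122378186}{52084422937}$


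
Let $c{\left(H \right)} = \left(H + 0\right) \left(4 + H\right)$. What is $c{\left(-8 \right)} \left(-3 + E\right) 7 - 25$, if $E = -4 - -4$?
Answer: $-697$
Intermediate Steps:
$E = 0$ ($E = -4 + 4 = 0$)
$c{\left(H \right)} = H \left(4 + H\right)$
$c{\left(-8 \right)} \left(-3 + E\right) 7 - 25 = - 8 \left(4 - 8\right) \left(-3 + 0\right) 7 - 25 = \left(-8\right) \left(-4\right) \left(\left(-3\right) 7\right) - 25 = 32 \left(-21\right) - 25 = -672 - 25 = -697$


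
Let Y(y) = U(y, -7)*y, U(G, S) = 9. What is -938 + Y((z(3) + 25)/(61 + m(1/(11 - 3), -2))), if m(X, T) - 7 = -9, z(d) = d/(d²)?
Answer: -55114/59 ≈ -934.14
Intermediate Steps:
z(d) = 1/d (z(d) = d/d² = 1/d)
m(X, T) = -2 (m(X, T) = 7 - 9 = -2)
Y(y) = 9*y
-938 + Y((z(3) + 25)/(61 + m(1/(11 - 3), -2))) = -938 + 9*((1/3 + 25)/(61 - 2)) = -938 + 9*((⅓ + 25)/59) = -938 + 9*((76/3)*(1/59)) = -938 + 9*(76/177) = -938 + 228/59 = -55114/59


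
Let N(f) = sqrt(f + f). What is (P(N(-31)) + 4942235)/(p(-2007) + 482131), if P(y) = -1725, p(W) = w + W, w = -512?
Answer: 2470255/239806 ≈ 10.301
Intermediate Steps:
N(f) = sqrt(2)*sqrt(f) (N(f) = sqrt(2*f) = sqrt(2)*sqrt(f))
p(W) = -512 + W
(P(N(-31)) + 4942235)/(p(-2007) + 482131) = (-1725 + 4942235)/((-512 - 2007) + 482131) = 4940510/(-2519 + 482131) = 4940510/479612 = 4940510*(1/479612) = 2470255/239806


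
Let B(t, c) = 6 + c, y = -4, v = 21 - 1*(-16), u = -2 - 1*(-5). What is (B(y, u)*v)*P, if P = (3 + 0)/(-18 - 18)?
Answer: -111/4 ≈ -27.750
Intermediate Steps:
u = 3 (u = -2 + 5 = 3)
v = 37 (v = 21 + 16 = 37)
P = -1/12 (P = 3/(-36) = 3*(-1/36) = -1/12 ≈ -0.083333)
(B(y, u)*v)*P = ((6 + 3)*37)*(-1/12) = (9*37)*(-1/12) = 333*(-1/12) = -111/4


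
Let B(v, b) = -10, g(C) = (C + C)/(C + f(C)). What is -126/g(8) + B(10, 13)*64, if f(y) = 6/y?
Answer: -22685/32 ≈ -708.91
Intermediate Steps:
g(C) = 2*C/(C + 6/C) (g(C) = (C + C)/(C + 6/C) = (2*C)/(C + 6/C) = 2*C/(C + 6/C))
-126/g(8) + B(10, 13)*64 = -126/(2*8²/(6 + 8²)) - 10*64 = -126/(2*64/(6 + 64)) - 640 = -126/(2*64/70) - 640 = -126/(2*64*(1/70)) - 640 = -126/64/35 - 640 = -126*35/64 - 640 = -2205/32 - 640 = -22685/32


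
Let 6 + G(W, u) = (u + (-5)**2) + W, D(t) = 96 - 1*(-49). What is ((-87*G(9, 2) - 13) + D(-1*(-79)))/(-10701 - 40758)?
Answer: 826/17153 ≈ 0.048155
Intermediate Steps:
D(t) = 145 (D(t) = 96 + 49 = 145)
G(W, u) = 19 + W + u (G(W, u) = -6 + ((u + (-5)**2) + W) = -6 + ((u + 25) + W) = -6 + ((25 + u) + W) = -6 + (25 + W + u) = 19 + W + u)
((-87*G(9, 2) - 13) + D(-1*(-79)))/(-10701 - 40758) = ((-87*(19 + 9 + 2) - 13) + 145)/(-10701 - 40758) = ((-87*30 - 13) + 145)/(-51459) = ((-2610 - 13) + 145)*(-1/51459) = (-2623 + 145)*(-1/51459) = -2478*(-1/51459) = 826/17153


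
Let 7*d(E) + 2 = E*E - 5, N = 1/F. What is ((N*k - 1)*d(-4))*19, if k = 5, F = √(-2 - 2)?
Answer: -171/7 - 855*I/14 ≈ -24.429 - 61.071*I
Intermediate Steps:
F = 2*I (F = √(-4) = 2*I ≈ 2.0*I)
N = -I/2 (N = 1/(2*I) = -I/2 ≈ -0.5*I)
d(E) = -1 + E²/7 (d(E) = -2/7 + (E*E - 5)/7 = -2/7 + (E² - 5)/7 = -2/7 + (-5 + E²)/7 = -2/7 + (-5/7 + E²/7) = -1 + E²/7)
((N*k - 1)*d(-4))*19 = ((-I/2*5 - 1)*(-1 + (⅐)*(-4)²))*19 = ((-5*I/2 - 1)*(-1 + (⅐)*16))*19 = ((-1 - 5*I/2)*(-1 + 16/7))*19 = ((-1 - 5*I/2)*(9/7))*19 = (-9/7 - 45*I/14)*19 = -171/7 - 855*I/14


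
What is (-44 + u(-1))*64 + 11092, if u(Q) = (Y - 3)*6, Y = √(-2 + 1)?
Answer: 7124 + 384*I ≈ 7124.0 + 384.0*I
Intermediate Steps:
Y = I (Y = √(-1) = I ≈ 1.0*I)
u(Q) = -18 + 6*I (u(Q) = (I - 3)*6 = (-3 + I)*6 = -18 + 6*I)
(-44 + u(-1))*64 + 11092 = (-44 + (-18 + 6*I))*64 + 11092 = (-62 + 6*I)*64 + 11092 = (-3968 + 384*I) + 11092 = 7124 + 384*I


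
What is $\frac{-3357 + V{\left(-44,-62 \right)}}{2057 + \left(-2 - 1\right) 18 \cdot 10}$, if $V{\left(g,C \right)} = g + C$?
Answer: $- \frac{3463}{1517} \approx -2.2828$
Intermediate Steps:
$V{\left(g,C \right)} = C + g$
$\frac{-3357 + V{\left(-44,-62 \right)}}{2057 + \left(-2 - 1\right) 18 \cdot 10} = \frac{-3357 - 106}{2057 + \left(-2 - 1\right) 18 \cdot 10} = \frac{-3357 - 106}{2057 + \left(-3\right) 18 \cdot 10} = - \frac{3463}{2057 - 540} = - \frac{3463}{1517}$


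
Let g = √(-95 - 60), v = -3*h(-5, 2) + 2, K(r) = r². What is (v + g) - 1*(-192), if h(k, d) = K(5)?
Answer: 119 + I*√155 ≈ 119.0 + 12.45*I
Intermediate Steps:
h(k, d) = 25 (h(k, d) = 5² = 25)
v = -73 (v = -3*25 + 2 = -75 + 2 = -73)
g = I*√155 (g = √(-155) = I*√155 ≈ 12.45*I)
(v + g) - 1*(-192) = (-73 + I*√155) - 1*(-192) = (-73 + I*√155) + 192 = 119 + I*√155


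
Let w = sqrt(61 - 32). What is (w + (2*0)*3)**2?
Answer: 29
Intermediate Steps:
w = sqrt(29) ≈ 5.3852
(w + (2*0)*3)**2 = (sqrt(29) + (2*0)*3)**2 = (sqrt(29) + 0*3)**2 = (sqrt(29) + 0)**2 = (sqrt(29))**2 = 29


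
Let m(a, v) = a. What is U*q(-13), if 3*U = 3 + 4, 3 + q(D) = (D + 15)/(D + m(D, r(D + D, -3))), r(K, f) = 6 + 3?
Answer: -280/39 ≈ -7.1795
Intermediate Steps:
r(K, f) = 9
q(D) = -3 + (15 + D)/(2*D) (q(D) = -3 + (D + 15)/(D + D) = -3 + (15 + D)/((2*D)) = -3 + (15 + D)*(1/(2*D)) = -3 + (15 + D)/(2*D))
U = 7/3 (U = (3 + 4)/3 = (1/3)*7 = 7/3 ≈ 2.3333)
U*q(-13) = 7*((5/2)*(3 - 1*(-13))/(-13))/3 = 7*((5/2)*(-1/13)*(3 + 13))/3 = 7*((5/2)*(-1/13)*16)/3 = (7/3)*(-40/13) = -280/39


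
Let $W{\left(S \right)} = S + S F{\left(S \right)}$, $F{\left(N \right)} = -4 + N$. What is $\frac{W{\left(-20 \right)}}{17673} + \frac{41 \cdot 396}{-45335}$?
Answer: $- \frac{266084728}{801205455} \approx -0.33211$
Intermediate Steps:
$W{\left(S \right)} = S + S \left(-4 + S\right)$
$\frac{W{\left(-20 \right)}}{17673} + \frac{41 \cdot 396}{-45335} = \frac{\left(-20\right) \left(-3 - 20\right)}{17673} + \frac{41 \cdot 396}{-45335} = \left(-20\right) \left(-23\right) \frac{1}{17673} + 16236 \left(- \frac{1}{45335}\right) = 460 \cdot \frac{1}{17673} - \frac{16236}{45335} = \frac{460}{17673} - \frac{16236}{45335} = - \frac{266084728}{801205455}$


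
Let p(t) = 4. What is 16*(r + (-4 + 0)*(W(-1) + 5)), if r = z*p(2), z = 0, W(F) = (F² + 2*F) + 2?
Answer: -384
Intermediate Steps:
W(F) = 2 + F² + 2*F
r = 0 (r = 0*4 = 0)
16*(r + (-4 + 0)*(W(-1) + 5)) = 16*(0 + (-4 + 0)*((2 + (-1)² + 2*(-1)) + 5)) = 16*(0 - 4*((2 + 1 - 2) + 5)) = 16*(0 - 4*(1 + 5)) = 16*(0 - 4*6) = 16*(0 - 24) = 16*(-24) = -384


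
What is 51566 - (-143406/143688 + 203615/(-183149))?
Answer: 226180424042901/4386052252 ≈ 51568.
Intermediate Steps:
51566 - (-143406/143688 + 203615/(-183149)) = 51566 - (-143406*1/143688 + 203615*(-1/183149)) = 51566 - (-23901/23948 - 203615/183149) = 51566 - 1*(-9253616269/4386052252) = 51566 + 9253616269/4386052252 = 226180424042901/4386052252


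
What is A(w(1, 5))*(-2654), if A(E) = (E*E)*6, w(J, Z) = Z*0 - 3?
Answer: -143316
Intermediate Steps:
w(J, Z) = -3 (w(J, Z) = 0 - 3 = -3)
A(E) = 6*E² (A(E) = E²*6 = 6*E²)
A(w(1, 5))*(-2654) = (6*(-3)²)*(-2654) = (6*9)*(-2654) = 54*(-2654) = -143316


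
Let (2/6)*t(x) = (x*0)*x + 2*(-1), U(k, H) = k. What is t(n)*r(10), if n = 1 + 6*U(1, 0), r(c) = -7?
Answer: 42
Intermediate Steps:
n = 7 (n = 1 + 6*1 = 1 + 6 = 7)
t(x) = -6 (t(x) = 3*((x*0)*x + 2*(-1)) = 3*(0*x - 2) = 3*(0 - 2) = 3*(-2) = -6)
t(n)*r(10) = -6*(-7) = 42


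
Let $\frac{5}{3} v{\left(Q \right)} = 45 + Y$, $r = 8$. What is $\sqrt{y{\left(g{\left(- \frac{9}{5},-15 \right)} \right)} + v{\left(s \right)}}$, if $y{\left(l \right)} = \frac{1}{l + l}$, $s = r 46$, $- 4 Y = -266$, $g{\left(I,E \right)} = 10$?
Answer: $\frac{\sqrt{6695}}{10} \approx 8.1823$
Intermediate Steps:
$Y = \frac{133}{2}$ ($Y = \left(- \frac{1}{4}\right) \left(-266\right) = \frac{133}{2} \approx 66.5$)
$s = 368$ ($s = 8 \cdot 46 = 368$)
$y{\left(l \right)} = \frac{1}{2 l}$
$v{\left(Q \right)} = \frac{669}{10}$ ($v{\left(Q \right)} = \frac{3 \left(45 + \frac{133}{2}\right)}{5} = \frac{3}{5} \cdot \frac{223}{2} = \frac{669}{10}$)
$\sqrt{y{\left(g{\left(- \frac{9}{5},-15 \right)} \right)} + v{\left(s \right)}} = \sqrt{\frac{1}{2 \cdot 10} + \frac{669}{10}} = \sqrt{\frac{1}{2} \cdot \frac{1}{10} + \frac{669}{10}} = \sqrt{\frac{1}{20} + \frac{669}{10}} = \sqrt{\frac{1339}{20}} = \frac{\sqrt{6695}}{10}$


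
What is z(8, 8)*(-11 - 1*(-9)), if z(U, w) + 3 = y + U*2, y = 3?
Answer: -32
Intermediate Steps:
z(U, w) = 2*U (z(U, w) = -3 + (3 + U*2) = -3 + (3 + 2*U) = 2*U)
z(8, 8)*(-11 - 1*(-9)) = (2*8)*(-11 - 1*(-9)) = 16*(-11 + 9) = 16*(-2) = -32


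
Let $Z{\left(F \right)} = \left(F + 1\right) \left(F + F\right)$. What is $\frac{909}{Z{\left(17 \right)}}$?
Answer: $\frac{101}{68} \approx 1.4853$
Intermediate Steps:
$Z{\left(F \right)} = 2 F \left(1 + F\right)$ ($Z{\left(F \right)} = \left(1 + F\right) 2 F = 2 F \left(1 + F\right)$)
$\frac{909}{Z{\left(17 \right)}} = \frac{909}{2 \cdot 17 \left(1 + 17\right)} = \frac{909}{2 \cdot 17 \cdot 18} = \frac{909}{612} = 909 \cdot \frac{1}{612} = \frac{101}{68}$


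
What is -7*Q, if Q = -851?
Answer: 5957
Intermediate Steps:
-7*Q = -7*(-851) = 5957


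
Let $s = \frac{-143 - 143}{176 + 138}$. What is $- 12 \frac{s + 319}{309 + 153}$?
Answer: $- \frac{9080}{1099} \approx -8.2621$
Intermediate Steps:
$s = - \frac{143}{157}$ ($s = - \frac{286}{314} = \left(-286\right) \frac{1}{314} = - \frac{143}{157} \approx -0.91083$)
$- 12 \frac{s + 319}{309 + 153} = - 12 \frac{- \frac{143}{157} + 319}{309 + 153} = - 12 \frac{49940}{157 \cdot 462} = - 12 \cdot \frac{49940}{157} \cdot \frac{1}{462} = \left(-12\right) \frac{2270}{3297} = - \frac{9080}{1099}$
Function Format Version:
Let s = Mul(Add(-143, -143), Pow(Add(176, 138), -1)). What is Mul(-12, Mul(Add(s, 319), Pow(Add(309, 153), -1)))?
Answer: Rational(-9080, 1099) ≈ -8.2621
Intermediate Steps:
s = Rational(-143, 157) (s = Mul(-286, Pow(314, -1)) = Mul(-286, Rational(1, 314)) = Rational(-143, 157) ≈ -0.91083)
Mul(-12, Mul(Add(s, 319), Pow(Add(309, 153), -1))) = Mul(-12, Mul(Add(Rational(-143, 157), 319), Pow(Add(309, 153), -1))) = Mul(-12, Mul(Rational(49940, 157), Pow(462, -1))) = Mul(-12, Mul(Rational(49940, 157), Rational(1, 462))) = Mul(-12, Rational(2270, 3297)) = Rational(-9080, 1099)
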